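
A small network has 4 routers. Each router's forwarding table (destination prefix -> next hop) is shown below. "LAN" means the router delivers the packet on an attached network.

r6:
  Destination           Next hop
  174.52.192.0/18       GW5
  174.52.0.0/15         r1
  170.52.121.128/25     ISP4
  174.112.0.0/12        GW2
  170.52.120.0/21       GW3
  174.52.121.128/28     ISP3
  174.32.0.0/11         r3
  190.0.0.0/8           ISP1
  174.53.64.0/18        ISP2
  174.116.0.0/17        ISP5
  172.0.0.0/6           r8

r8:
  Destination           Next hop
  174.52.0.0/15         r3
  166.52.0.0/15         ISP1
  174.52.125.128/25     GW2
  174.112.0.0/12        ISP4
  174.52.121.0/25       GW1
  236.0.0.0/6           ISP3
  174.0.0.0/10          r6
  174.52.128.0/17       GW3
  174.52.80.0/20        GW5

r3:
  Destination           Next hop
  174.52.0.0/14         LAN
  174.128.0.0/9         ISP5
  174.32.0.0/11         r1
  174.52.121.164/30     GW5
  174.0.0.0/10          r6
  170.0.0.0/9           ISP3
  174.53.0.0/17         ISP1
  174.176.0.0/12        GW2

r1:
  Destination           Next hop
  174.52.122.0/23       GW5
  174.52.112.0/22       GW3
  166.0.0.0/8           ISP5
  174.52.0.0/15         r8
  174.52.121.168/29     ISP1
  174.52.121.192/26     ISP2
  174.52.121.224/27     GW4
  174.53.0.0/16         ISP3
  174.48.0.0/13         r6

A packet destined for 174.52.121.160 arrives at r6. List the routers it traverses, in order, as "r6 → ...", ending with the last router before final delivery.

At r6: longest match for 174.52.121.160 is 174.52.0.0/15 -> r1
At r1: longest match for 174.52.121.160 is 174.52.0.0/15 -> r8
At r8: longest match for 174.52.121.160 is 174.52.0.0/15 -> r3
At r3: longest match for 174.52.121.160 is 174.52.0.0/14 -> LAN

r6 → r1 → r8 → r3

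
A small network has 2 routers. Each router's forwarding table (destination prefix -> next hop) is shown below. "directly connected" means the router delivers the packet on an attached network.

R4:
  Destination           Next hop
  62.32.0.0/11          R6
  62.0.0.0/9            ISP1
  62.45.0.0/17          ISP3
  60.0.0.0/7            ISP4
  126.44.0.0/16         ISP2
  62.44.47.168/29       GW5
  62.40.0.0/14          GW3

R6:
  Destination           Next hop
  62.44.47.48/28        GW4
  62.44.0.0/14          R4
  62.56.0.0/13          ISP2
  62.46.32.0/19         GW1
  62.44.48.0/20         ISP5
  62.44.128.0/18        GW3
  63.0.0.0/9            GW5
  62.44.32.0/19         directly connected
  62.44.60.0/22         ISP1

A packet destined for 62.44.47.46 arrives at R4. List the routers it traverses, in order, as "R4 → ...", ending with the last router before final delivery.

At R4: longest match for 62.44.47.46 is 62.32.0.0/11 -> R6
At R6: longest match for 62.44.47.46 is 62.44.32.0/19 -> directly connected

R4 → R6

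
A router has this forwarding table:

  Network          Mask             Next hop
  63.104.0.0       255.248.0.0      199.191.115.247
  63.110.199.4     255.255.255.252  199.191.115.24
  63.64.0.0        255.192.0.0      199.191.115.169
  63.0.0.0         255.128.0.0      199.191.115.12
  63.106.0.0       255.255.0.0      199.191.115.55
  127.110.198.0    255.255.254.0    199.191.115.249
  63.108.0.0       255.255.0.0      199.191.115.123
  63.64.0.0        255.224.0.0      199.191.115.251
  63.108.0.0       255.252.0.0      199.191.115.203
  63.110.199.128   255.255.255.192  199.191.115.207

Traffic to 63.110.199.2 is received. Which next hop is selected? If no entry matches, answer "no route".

199.191.115.203

Routes whose prefix contains 63.110.199.2:
  63.0.0.0/9 (63.0.0.0 - 63.127.255.255) -> 199.191.115.12
  63.64.0.0/10 (63.64.0.0 - 63.127.255.255) -> 199.191.115.169
  63.104.0.0/13 (63.104.0.0 - 63.111.255.255) -> 199.191.115.247
  63.108.0.0/14 (63.108.0.0 - 63.111.255.255) -> 199.191.115.203
More-specific entries that do NOT match:
  63.110.199.4/30 (63.110.199.4 - 63.110.199.7) does not contain 63.110.199.2
  63.110.199.128/26 (63.110.199.128 - 63.110.199.191) does not contain 63.110.199.2
  127.110.198.0/23 (127.110.198.0 - 127.110.199.255) does not contain 63.110.199.2
  63.106.0.0/16 (63.106.0.0 - 63.106.255.255) does not contain 63.110.199.2
  63.108.0.0/16 (63.108.0.0 - 63.108.255.255) does not contain 63.110.199.2
Longest matching prefix is /14 -> next hop 199.191.115.203.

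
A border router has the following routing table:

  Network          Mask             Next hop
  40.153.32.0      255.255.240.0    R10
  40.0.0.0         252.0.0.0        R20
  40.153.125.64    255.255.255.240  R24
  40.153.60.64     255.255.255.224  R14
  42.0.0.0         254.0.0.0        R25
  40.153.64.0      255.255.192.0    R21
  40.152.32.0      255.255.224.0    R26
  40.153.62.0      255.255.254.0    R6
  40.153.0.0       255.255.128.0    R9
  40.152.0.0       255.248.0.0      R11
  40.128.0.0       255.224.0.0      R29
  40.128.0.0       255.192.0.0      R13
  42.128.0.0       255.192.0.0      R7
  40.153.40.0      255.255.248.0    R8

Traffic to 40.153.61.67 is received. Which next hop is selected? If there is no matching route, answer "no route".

R9

Routes whose prefix contains 40.153.61.67:
  40.0.0.0/6 (40.0.0.0 - 43.255.255.255) -> R20
  40.128.0.0/10 (40.128.0.0 - 40.191.255.255) -> R13
  40.128.0.0/11 (40.128.0.0 - 40.159.255.255) -> R29
  40.152.0.0/13 (40.152.0.0 - 40.159.255.255) -> R11
  40.153.0.0/17 (40.153.0.0 - 40.153.127.255) -> R9
More-specific entries that do NOT match:
  40.153.125.64/28 (40.153.125.64 - 40.153.125.79) does not contain 40.153.61.67
  40.153.60.64/27 (40.153.60.64 - 40.153.60.95) does not contain 40.153.61.67
  40.153.62.0/23 (40.153.62.0 - 40.153.63.255) does not contain 40.153.61.67
  40.153.40.0/21 (40.153.40.0 - 40.153.47.255) does not contain 40.153.61.67
  40.153.32.0/20 (40.153.32.0 - 40.153.47.255) does not contain 40.153.61.67
  40.152.32.0/19 (40.152.32.0 - 40.152.63.255) does not contain 40.153.61.67
  40.153.64.0/18 (40.153.64.0 - 40.153.127.255) does not contain 40.153.61.67
Longest matching prefix is /17 -> next hop R9.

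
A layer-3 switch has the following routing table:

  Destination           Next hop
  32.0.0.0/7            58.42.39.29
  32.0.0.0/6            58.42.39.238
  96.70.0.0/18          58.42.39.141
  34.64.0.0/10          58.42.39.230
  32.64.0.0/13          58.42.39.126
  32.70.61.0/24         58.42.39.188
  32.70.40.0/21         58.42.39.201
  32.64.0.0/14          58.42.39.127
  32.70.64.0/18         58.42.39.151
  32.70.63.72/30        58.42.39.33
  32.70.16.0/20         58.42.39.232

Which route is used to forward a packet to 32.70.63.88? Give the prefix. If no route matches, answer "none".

32.64.0.0/13

Entries matching 32.70.63.88:
  32.0.0.0/6 (32.0.0.0 - 35.255.255.255)
  32.0.0.0/7 (32.0.0.0 - 33.255.255.255)
  32.64.0.0/13 (32.64.0.0 - 32.71.255.255)
Most specific is 32.64.0.0/13.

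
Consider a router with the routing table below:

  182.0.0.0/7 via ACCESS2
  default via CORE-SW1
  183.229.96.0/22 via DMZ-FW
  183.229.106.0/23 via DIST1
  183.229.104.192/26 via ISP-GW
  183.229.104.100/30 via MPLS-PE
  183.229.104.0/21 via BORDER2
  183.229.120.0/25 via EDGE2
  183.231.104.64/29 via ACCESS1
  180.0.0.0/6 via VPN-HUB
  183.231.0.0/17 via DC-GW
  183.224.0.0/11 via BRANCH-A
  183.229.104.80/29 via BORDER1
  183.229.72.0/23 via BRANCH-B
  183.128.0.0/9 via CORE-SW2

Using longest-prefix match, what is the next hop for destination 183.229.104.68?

BORDER2

Routes whose prefix contains 183.229.104.68:
  0.0.0.0/0 (default, matches everything) -> CORE-SW1
  180.0.0.0/6 (180.0.0.0 - 183.255.255.255) -> VPN-HUB
  182.0.0.0/7 (182.0.0.0 - 183.255.255.255) -> ACCESS2
  183.128.0.0/9 (183.128.0.0 - 183.255.255.255) -> CORE-SW2
  183.224.0.0/11 (183.224.0.0 - 183.255.255.255) -> BRANCH-A
  183.229.104.0/21 (183.229.104.0 - 183.229.111.255) -> BORDER2
More-specific entries that do NOT match:
  183.229.104.100/30 (183.229.104.100 - 183.229.104.103) does not contain 183.229.104.68
  183.231.104.64/29 (183.231.104.64 - 183.231.104.71) does not contain 183.229.104.68
  183.229.104.80/29 (183.229.104.80 - 183.229.104.87) does not contain 183.229.104.68
  183.229.104.192/26 (183.229.104.192 - 183.229.104.255) does not contain 183.229.104.68
  183.229.120.0/25 (183.229.120.0 - 183.229.120.127) does not contain 183.229.104.68
  183.229.106.0/23 (183.229.106.0 - 183.229.107.255) does not contain 183.229.104.68
  183.229.72.0/23 (183.229.72.0 - 183.229.73.255) does not contain 183.229.104.68
  183.229.96.0/22 (183.229.96.0 - 183.229.99.255) does not contain 183.229.104.68
Longest matching prefix is /21 -> next hop BORDER2.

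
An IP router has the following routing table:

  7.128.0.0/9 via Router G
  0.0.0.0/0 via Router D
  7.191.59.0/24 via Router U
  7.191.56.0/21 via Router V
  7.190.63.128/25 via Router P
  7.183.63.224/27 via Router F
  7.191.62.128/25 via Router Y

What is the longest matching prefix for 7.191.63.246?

Entries matching 7.191.63.246:
  0.0.0.0/0 (default, matches everything)
  7.128.0.0/9 (7.128.0.0 - 7.255.255.255)
  7.191.56.0/21 (7.191.56.0 - 7.191.63.255)
Most specific is 7.191.56.0/21.

7.191.56.0/21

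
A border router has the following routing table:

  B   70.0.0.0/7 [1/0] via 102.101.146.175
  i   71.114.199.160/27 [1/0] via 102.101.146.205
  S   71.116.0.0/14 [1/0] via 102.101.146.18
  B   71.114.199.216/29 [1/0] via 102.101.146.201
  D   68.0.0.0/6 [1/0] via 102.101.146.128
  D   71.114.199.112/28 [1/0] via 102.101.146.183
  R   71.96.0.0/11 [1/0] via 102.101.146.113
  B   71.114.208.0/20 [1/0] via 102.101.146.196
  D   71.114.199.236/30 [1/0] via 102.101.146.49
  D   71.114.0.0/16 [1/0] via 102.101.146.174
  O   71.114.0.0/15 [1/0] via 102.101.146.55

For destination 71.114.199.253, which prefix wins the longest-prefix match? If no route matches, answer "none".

Entries matching 71.114.199.253:
  68.0.0.0/6 (68.0.0.0 - 71.255.255.255)
  70.0.0.0/7 (70.0.0.0 - 71.255.255.255)
  71.96.0.0/11 (71.96.0.0 - 71.127.255.255)
  71.114.0.0/15 (71.114.0.0 - 71.115.255.255)
  71.114.0.0/16 (71.114.0.0 - 71.114.255.255)
Most specific is 71.114.0.0/16.

71.114.0.0/16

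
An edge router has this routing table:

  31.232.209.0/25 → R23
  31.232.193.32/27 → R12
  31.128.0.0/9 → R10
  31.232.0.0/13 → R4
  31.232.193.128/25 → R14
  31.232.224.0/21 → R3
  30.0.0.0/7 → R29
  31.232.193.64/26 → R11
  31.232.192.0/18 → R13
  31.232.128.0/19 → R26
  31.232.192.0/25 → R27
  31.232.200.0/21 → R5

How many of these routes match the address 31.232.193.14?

Prefixes containing 31.232.193.14:
  30.0.0.0/7 (30.0.0.0 - 31.255.255.255)
  31.128.0.0/9 (31.128.0.0 - 31.255.255.255)
  31.232.0.0/13 (31.232.0.0 - 31.239.255.255)
  31.232.192.0/18 (31.232.192.0 - 31.232.255.255)
Total matching entries: 4.

4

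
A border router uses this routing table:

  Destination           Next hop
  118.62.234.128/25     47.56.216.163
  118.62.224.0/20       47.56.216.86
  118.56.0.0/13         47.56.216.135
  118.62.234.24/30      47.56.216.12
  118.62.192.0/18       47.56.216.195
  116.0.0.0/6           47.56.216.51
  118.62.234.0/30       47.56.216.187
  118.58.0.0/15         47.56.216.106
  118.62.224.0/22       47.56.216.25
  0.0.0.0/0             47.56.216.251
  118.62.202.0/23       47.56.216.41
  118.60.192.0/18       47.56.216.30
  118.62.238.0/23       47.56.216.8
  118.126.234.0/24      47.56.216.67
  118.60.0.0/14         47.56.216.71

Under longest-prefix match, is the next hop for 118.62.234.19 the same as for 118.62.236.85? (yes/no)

118.62.234.19: longest match 118.62.224.0/20 -> 47.56.216.86
118.62.236.85: longest match 118.62.224.0/20 -> 47.56.216.86

yes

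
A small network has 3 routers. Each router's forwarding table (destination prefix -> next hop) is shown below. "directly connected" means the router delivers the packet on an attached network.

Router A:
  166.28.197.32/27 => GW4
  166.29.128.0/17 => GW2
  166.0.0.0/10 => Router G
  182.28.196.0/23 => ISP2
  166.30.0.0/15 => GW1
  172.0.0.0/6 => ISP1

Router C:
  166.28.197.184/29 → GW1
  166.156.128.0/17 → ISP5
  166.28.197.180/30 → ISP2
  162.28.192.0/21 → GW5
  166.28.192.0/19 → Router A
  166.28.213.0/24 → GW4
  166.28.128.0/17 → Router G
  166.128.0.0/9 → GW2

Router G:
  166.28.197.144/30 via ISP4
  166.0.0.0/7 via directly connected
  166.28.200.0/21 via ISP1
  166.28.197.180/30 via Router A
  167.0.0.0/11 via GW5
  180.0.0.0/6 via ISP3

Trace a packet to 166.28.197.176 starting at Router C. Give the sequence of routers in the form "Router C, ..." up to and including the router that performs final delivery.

At Router C: longest match for 166.28.197.176 is 166.28.192.0/19 -> Router A
At Router A: longest match for 166.28.197.176 is 166.0.0.0/10 -> Router G
At Router G: longest match for 166.28.197.176 is 166.0.0.0/7 -> directly connected

Router C, Router A, Router G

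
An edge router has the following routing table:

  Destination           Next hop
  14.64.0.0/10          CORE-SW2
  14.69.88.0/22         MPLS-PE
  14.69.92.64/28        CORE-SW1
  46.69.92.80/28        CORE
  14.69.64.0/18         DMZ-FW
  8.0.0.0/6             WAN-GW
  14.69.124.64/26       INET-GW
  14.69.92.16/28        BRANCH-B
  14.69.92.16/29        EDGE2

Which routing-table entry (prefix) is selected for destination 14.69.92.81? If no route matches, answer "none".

Entries matching 14.69.92.81:
  14.64.0.0/10 (14.64.0.0 - 14.127.255.255)
  14.69.64.0/18 (14.69.64.0 - 14.69.127.255)
Most specific is 14.69.64.0/18.

14.69.64.0/18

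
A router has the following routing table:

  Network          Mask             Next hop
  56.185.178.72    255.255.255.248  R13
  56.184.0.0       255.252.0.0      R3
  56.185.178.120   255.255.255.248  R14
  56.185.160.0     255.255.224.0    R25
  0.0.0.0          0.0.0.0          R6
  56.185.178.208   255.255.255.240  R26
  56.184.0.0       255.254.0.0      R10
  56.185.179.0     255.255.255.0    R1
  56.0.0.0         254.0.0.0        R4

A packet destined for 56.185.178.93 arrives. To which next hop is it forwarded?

R25

Routes whose prefix contains 56.185.178.93:
  0.0.0.0/0 (default, matches everything) -> R6
  56.0.0.0/7 (56.0.0.0 - 57.255.255.255) -> R4
  56.184.0.0/14 (56.184.0.0 - 56.187.255.255) -> R3
  56.184.0.0/15 (56.184.0.0 - 56.185.255.255) -> R10
  56.185.160.0/19 (56.185.160.0 - 56.185.191.255) -> R25
More-specific entries that do NOT match:
  56.185.178.72/29 (56.185.178.72 - 56.185.178.79) does not contain 56.185.178.93
  56.185.178.120/29 (56.185.178.120 - 56.185.178.127) does not contain 56.185.178.93
  56.185.178.208/28 (56.185.178.208 - 56.185.178.223) does not contain 56.185.178.93
  56.185.179.0/24 (56.185.179.0 - 56.185.179.255) does not contain 56.185.178.93
Longest matching prefix is /19 -> next hop R25.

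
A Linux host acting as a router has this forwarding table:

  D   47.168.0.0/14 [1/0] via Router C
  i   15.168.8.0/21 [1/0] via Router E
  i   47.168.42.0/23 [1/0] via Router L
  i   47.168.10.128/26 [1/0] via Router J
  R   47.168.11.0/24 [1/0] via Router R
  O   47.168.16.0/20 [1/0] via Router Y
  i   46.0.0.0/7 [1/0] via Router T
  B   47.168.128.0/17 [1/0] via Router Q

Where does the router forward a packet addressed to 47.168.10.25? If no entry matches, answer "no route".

Routes whose prefix contains 47.168.10.25:
  46.0.0.0/7 (46.0.0.0 - 47.255.255.255) -> Router T
  47.168.0.0/14 (47.168.0.0 - 47.171.255.255) -> Router C
More-specific entries that do NOT match:
  47.168.10.128/26 (47.168.10.128 - 47.168.10.191) does not contain 47.168.10.25
  47.168.11.0/24 (47.168.11.0 - 47.168.11.255) does not contain 47.168.10.25
  47.168.42.0/23 (47.168.42.0 - 47.168.43.255) does not contain 47.168.10.25
  15.168.8.0/21 (15.168.8.0 - 15.168.15.255) does not contain 47.168.10.25
  47.168.16.0/20 (47.168.16.0 - 47.168.31.255) does not contain 47.168.10.25
  47.168.128.0/17 (47.168.128.0 - 47.168.255.255) does not contain 47.168.10.25
Longest matching prefix is /14 -> next hop Router C.

Router C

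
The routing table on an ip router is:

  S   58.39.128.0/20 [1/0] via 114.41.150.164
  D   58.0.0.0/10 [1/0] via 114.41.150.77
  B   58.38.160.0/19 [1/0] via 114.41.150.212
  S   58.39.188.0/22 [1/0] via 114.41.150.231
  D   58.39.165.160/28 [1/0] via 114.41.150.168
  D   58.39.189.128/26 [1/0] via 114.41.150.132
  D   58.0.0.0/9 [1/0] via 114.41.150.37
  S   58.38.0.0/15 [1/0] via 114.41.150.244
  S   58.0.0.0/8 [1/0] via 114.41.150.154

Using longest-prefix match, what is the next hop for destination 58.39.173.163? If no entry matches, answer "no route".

114.41.150.244

Routes whose prefix contains 58.39.173.163:
  58.0.0.0/8 (58.0.0.0 - 58.255.255.255) -> 114.41.150.154
  58.0.0.0/9 (58.0.0.0 - 58.127.255.255) -> 114.41.150.37
  58.0.0.0/10 (58.0.0.0 - 58.63.255.255) -> 114.41.150.77
  58.38.0.0/15 (58.38.0.0 - 58.39.255.255) -> 114.41.150.244
More-specific entries that do NOT match:
  58.39.165.160/28 (58.39.165.160 - 58.39.165.175) does not contain 58.39.173.163
  58.39.189.128/26 (58.39.189.128 - 58.39.189.191) does not contain 58.39.173.163
  58.39.188.0/22 (58.39.188.0 - 58.39.191.255) does not contain 58.39.173.163
  58.39.128.0/20 (58.39.128.0 - 58.39.143.255) does not contain 58.39.173.163
  58.38.160.0/19 (58.38.160.0 - 58.38.191.255) does not contain 58.39.173.163
Longest matching prefix is /15 -> next hop 114.41.150.244.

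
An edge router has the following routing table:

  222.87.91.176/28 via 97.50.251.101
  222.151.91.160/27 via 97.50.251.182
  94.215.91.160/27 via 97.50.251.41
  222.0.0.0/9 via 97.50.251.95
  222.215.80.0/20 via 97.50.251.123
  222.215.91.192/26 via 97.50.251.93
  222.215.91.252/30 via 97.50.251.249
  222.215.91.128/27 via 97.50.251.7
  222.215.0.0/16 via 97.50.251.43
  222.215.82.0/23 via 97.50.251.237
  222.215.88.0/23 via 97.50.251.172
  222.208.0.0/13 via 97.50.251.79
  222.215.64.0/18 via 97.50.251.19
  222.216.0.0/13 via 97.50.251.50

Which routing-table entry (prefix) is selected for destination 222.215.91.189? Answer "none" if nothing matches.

222.215.80.0/20

Entries matching 222.215.91.189:
  222.208.0.0/13 (222.208.0.0 - 222.215.255.255)
  222.215.0.0/16 (222.215.0.0 - 222.215.255.255)
  222.215.64.0/18 (222.215.64.0 - 222.215.127.255)
  222.215.80.0/20 (222.215.80.0 - 222.215.95.255)
Most specific is 222.215.80.0/20.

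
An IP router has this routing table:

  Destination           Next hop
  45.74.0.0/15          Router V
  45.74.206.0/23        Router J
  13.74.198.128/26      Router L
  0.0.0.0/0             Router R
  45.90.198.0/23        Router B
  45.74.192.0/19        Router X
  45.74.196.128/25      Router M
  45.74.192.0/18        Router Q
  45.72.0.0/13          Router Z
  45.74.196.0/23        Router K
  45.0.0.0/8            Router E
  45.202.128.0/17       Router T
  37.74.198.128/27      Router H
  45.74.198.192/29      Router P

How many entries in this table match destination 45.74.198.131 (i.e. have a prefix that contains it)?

6

Prefixes containing 45.74.198.131:
  0.0.0.0/0 (default, matches everything)
  45.0.0.0/8 (45.0.0.0 - 45.255.255.255)
  45.72.0.0/13 (45.72.0.0 - 45.79.255.255)
  45.74.0.0/15 (45.74.0.0 - 45.75.255.255)
  45.74.192.0/18 (45.74.192.0 - 45.74.255.255)
  45.74.192.0/19 (45.74.192.0 - 45.74.223.255)
Total matching entries: 6.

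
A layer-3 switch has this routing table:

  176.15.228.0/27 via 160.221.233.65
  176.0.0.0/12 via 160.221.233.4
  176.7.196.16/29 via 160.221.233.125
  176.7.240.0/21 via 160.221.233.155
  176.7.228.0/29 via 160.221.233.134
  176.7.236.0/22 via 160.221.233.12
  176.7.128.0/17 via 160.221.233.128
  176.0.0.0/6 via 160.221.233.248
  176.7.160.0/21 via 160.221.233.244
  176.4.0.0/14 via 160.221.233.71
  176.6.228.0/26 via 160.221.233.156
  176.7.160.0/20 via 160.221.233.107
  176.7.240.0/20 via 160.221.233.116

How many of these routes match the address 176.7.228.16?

Prefixes containing 176.7.228.16:
  176.0.0.0/6 (176.0.0.0 - 179.255.255.255)
  176.0.0.0/12 (176.0.0.0 - 176.15.255.255)
  176.4.0.0/14 (176.4.0.0 - 176.7.255.255)
  176.7.128.0/17 (176.7.128.0 - 176.7.255.255)
Total matching entries: 4.

4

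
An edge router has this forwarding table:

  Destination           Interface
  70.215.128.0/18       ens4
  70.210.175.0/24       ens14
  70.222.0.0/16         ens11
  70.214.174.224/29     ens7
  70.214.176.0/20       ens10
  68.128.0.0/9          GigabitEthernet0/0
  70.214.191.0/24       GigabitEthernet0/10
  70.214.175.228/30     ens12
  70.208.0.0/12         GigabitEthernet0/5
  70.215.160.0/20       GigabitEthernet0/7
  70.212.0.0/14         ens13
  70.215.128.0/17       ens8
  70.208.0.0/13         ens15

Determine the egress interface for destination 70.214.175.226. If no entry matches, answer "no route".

Routes whose prefix contains 70.214.175.226:
  70.208.0.0/12 (70.208.0.0 - 70.223.255.255) -> GigabitEthernet0/5
  70.208.0.0/13 (70.208.0.0 - 70.215.255.255) -> ens15
  70.212.0.0/14 (70.212.0.0 - 70.215.255.255) -> ens13
More-specific entries that do NOT match:
  70.214.175.228/30 (70.214.175.228 - 70.214.175.231) does not contain 70.214.175.226
  70.214.174.224/29 (70.214.174.224 - 70.214.174.231) does not contain 70.214.175.226
  70.210.175.0/24 (70.210.175.0 - 70.210.175.255) does not contain 70.214.175.226
  70.214.191.0/24 (70.214.191.0 - 70.214.191.255) does not contain 70.214.175.226
  70.214.176.0/20 (70.214.176.0 - 70.214.191.255) does not contain 70.214.175.226
  70.215.160.0/20 (70.215.160.0 - 70.215.175.255) does not contain 70.214.175.226
  70.215.128.0/18 (70.215.128.0 - 70.215.191.255) does not contain 70.214.175.226
  70.215.128.0/17 (70.215.128.0 - 70.215.255.255) does not contain 70.214.175.226
  70.222.0.0/16 (70.222.0.0 - 70.222.255.255) does not contain 70.214.175.226
Longest matching prefix is /14 -> interface ens13.

ens13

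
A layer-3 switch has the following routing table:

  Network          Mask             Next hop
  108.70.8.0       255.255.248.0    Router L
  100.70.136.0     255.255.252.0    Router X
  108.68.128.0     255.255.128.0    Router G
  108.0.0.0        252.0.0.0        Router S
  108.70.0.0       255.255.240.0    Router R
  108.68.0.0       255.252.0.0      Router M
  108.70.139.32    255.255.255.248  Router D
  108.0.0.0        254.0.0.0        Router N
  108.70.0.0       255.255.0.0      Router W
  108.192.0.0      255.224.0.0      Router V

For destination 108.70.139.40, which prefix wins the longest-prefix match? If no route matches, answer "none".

108.70.0.0/16

Entries matching 108.70.139.40:
  108.0.0.0/6 (108.0.0.0 - 111.255.255.255)
  108.0.0.0/7 (108.0.0.0 - 109.255.255.255)
  108.68.0.0/14 (108.68.0.0 - 108.71.255.255)
  108.70.0.0/16 (108.70.0.0 - 108.70.255.255)
Most specific is 108.70.0.0/16.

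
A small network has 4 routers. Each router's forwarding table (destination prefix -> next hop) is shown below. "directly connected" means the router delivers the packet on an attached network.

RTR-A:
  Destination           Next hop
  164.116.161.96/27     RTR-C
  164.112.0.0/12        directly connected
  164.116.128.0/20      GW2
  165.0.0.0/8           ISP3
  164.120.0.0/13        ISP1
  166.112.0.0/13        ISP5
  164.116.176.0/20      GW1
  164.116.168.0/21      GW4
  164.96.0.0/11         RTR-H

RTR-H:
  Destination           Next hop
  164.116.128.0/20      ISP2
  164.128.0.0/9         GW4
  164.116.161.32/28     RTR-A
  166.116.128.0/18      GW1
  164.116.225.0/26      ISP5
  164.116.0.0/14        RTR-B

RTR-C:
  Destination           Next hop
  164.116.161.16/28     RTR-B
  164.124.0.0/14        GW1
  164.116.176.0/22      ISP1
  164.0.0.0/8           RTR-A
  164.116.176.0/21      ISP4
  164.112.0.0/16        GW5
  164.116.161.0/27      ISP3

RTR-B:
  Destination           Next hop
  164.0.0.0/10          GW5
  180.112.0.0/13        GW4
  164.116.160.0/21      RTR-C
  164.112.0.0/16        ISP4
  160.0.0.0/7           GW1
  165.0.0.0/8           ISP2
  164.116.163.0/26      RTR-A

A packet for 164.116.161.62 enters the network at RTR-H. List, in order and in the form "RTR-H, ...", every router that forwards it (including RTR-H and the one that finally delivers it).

RTR-H, RTR-B, RTR-C, RTR-A

At RTR-H: longest match for 164.116.161.62 is 164.116.0.0/14 -> RTR-B
At RTR-B: longest match for 164.116.161.62 is 164.116.160.0/21 -> RTR-C
At RTR-C: longest match for 164.116.161.62 is 164.0.0.0/8 -> RTR-A
At RTR-A: longest match for 164.116.161.62 is 164.112.0.0/12 -> directly connected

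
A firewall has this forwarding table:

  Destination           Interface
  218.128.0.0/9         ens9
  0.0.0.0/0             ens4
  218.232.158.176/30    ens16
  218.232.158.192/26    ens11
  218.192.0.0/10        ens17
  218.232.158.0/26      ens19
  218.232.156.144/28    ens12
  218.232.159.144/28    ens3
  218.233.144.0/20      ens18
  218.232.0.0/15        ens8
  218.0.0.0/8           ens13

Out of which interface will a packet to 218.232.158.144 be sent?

ens8

Routes whose prefix contains 218.232.158.144:
  0.0.0.0/0 (default, matches everything) -> ens4
  218.0.0.0/8 (218.0.0.0 - 218.255.255.255) -> ens13
  218.128.0.0/9 (218.128.0.0 - 218.255.255.255) -> ens9
  218.192.0.0/10 (218.192.0.0 - 218.255.255.255) -> ens17
  218.232.0.0/15 (218.232.0.0 - 218.233.255.255) -> ens8
More-specific entries that do NOT match:
  218.232.158.176/30 (218.232.158.176 - 218.232.158.179) does not contain 218.232.158.144
  218.232.156.144/28 (218.232.156.144 - 218.232.156.159) does not contain 218.232.158.144
  218.232.159.144/28 (218.232.159.144 - 218.232.159.159) does not contain 218.232.158.144
  218.232.158.192/26 (218.232.158.192 - 218.232.158.255) does not contain 218.232.158.144
  218.232.158.0/26 (218.232.158.0 - 218.232.158.63) does not contain 218.232.158.144
  218.233.144.0/20 (218.233.144.0 - 218.233.159.255) does not contain 218.232.158.144
Longest matching prefix is /15 -> interface ens8.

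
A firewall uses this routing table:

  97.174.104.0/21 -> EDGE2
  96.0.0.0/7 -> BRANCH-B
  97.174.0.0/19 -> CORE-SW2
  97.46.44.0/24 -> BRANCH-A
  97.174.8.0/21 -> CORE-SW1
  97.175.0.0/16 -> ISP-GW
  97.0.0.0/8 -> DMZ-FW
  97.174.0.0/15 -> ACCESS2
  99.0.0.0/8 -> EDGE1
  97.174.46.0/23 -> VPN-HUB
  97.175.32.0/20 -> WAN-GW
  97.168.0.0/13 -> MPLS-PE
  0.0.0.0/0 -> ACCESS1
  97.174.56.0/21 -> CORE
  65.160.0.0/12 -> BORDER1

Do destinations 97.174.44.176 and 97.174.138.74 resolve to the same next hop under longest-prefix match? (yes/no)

97.174.44.176: longest match 97.174.0.0/15 -> ACCESS2
97.174.138.74: longest match 97.174.0.0/15 -> ACCESS2

yes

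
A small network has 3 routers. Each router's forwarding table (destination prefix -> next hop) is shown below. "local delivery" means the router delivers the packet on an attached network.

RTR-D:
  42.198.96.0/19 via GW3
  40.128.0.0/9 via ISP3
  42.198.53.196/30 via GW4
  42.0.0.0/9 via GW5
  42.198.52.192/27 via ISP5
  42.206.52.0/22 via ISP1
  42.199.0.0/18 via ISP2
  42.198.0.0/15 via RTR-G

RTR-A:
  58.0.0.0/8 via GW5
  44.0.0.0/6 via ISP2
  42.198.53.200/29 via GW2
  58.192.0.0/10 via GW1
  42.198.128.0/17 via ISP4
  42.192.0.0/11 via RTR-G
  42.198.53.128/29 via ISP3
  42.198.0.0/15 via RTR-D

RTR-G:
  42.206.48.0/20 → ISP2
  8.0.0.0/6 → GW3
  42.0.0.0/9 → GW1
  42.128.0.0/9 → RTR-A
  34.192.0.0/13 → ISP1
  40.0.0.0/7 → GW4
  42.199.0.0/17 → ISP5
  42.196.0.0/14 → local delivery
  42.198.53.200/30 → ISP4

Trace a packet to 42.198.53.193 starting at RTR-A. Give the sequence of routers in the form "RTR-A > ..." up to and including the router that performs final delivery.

At RTR-A: longest match for 42.198.53.193 is 42.198.0.0/15 -> RTR-D
At RTR-D: longest match for 42.198.53.193 is 42.198.0.0/15 -> RTR-G
At RTR-G: longest match for 42.198.53.193 is 42.196.0.0/14 -> local delivery

RTR-A > RTR-D > RTR-G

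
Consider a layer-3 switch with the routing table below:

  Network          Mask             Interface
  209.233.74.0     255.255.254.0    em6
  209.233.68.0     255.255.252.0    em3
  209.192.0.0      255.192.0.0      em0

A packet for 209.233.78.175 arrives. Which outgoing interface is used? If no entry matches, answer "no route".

em0

Routes whose prefix contains 209.233.78.175:
  209.192.0.0/10 (209.192.0.0 - 209.255.255.255) -> em0
More-specific entries that do NOT match:
  209.233.74.0/23 (209.233.74.0 - 209.233.75.255) does not contain 209.233.78.175
  209.233.68.0/22 (209.233.68.0 - 209.233.71.255) does not contain 209.233.78.175
Longest matching prefix is /10 -> interface em0.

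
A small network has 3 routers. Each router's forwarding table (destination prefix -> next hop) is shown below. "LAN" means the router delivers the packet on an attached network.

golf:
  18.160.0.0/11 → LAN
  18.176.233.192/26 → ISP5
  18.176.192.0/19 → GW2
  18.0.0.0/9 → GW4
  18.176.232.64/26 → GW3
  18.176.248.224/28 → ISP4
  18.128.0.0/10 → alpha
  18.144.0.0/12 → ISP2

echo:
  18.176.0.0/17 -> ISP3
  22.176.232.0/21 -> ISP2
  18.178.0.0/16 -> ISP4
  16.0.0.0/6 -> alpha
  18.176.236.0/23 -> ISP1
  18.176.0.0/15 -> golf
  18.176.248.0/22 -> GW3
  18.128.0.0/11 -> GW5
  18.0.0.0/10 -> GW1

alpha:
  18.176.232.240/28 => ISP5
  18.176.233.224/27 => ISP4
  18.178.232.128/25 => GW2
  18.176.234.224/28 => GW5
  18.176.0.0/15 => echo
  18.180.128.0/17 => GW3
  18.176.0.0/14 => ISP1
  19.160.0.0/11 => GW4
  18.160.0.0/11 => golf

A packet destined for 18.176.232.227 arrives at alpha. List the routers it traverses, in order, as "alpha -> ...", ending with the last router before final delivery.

alpha -> echo -> golf

At alpha: longest match for 18.176.232.227 is 18.176.0.0/15 -> echo
At echo: longest match for 18.176.232.227 is 18.176.0.0/15 -> golf
At golf: longest match for 18.176.232.227 is 18.160.0.0/11 -> LAN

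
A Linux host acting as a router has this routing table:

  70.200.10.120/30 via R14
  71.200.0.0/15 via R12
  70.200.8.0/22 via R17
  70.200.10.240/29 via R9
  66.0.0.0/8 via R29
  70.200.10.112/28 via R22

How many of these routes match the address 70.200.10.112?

2

Prefixes containing 70.200.10.112:
  70.200.8.0/22 (70.200.8.0 - 70.200.11.255)
  70.200.10.112/28 (70.200.10.112 - 70.200.10.127)
Total matching entries: 2.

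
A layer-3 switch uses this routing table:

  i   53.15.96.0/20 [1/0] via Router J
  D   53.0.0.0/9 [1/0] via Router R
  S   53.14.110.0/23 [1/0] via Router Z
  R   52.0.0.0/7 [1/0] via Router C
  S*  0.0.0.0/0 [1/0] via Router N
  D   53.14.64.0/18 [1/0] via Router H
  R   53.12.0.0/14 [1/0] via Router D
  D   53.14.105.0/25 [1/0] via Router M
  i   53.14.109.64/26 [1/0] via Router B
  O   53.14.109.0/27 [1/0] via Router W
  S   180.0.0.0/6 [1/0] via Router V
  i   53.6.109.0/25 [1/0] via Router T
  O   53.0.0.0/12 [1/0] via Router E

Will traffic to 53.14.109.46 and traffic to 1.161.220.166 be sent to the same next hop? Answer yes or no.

no

53.14.109.46: longest match 53.14.64.0/18 -> Router H
1.161.220.166: longest match 0.0.0.0/0 -> Router N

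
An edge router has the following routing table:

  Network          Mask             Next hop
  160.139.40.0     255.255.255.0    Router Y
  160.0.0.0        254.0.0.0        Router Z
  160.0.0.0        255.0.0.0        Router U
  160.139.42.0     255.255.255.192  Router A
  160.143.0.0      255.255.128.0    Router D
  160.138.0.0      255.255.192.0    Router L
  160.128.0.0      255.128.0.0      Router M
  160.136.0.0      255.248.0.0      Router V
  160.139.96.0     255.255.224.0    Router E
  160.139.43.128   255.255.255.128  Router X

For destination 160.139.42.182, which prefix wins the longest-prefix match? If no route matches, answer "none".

Entries matching 160.139.42.182:
  160.0.0.0/7 (160.0.0.0 - 161.255.255.255)
  160.0.0.0/8 (160.0.0.0 - 160.255.255.255)
  160.128.0.0/9 (160.128.0.0 - 160.255.255.255)
  160.136.0.0/13 (160.136.0.0 - 160.143.255.255)
Most specific is 160.136.0.0/13.

160.136.0.0/13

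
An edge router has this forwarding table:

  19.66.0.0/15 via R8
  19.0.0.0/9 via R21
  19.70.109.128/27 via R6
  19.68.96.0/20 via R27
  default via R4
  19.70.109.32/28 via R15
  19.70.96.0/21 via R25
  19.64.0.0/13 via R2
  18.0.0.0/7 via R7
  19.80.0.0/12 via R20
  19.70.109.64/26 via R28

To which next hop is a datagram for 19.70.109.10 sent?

Routes whose prefix contains 19.70.109.10:
  0.0.0.0/0 (default, matches everything) -> R4
  18.0.0.0/7 (18.0.0.0 - 19.255.255.255) -> R7
  19.0.0.0/9 (19.0.0.0 - 19.127.255.255) -> R21
  19.64.0.0/13 (19.64.0.0 - 19.71.255.255) -> R2
More-specific entries that do NOT match:
  19.70.109.32/28 (19.70.109.32 - 19.70.109.47) does not contain 19.70.109.10
  19.70.109.128/27 (19.70.109.128 - 19.70.109.159) does not contain 19.70.109.10
  19.70.109.64/26 (19.70.109.64 - 19.70.109.127) does not contain 19.70.109.10
  19.70.96.0/21 (19.70.96.0 - 19.70.103.255) does not contain 19.70.109.10
  19.68.96.0/20 (19.68.96.0 - 19.68.111.255) does not contain 19.70.109.10
  19.66.0.0/15 (19.66.0.0 - 19.67.255.255) does not contain 19.70.109.10
Longest matching prefix is /13 -> next hop R2.

R2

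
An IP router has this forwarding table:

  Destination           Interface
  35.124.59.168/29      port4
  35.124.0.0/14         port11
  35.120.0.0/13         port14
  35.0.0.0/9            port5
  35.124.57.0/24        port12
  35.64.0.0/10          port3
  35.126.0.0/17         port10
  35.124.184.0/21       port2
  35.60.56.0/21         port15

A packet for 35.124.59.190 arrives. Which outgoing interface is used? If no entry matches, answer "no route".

Routes whose prefix contains 35.124.59.190:
  35.0.0.0/9 (35.0.0.0 - 35.127.255.255) -> port5
  35.64.0.0/10 (35.64.0.0 - 35.127.255.255) -> port3
  35.120.0.0/13 (35.120.0.0 - 35.127.255.255) -> port14
  35.124.0.0/14 (35.124.0.0 - 35.127.255.255) -> port11
More-specific entries that do NOT match:
  35.124.59.168/29 (35.124.59.168 - 35.124.59.175) does not contain 35.124.59.190
  35.124.57.0/24 (35.124.57.0 - 35.124.57.255) does not contain 35.124.59.190
  35.124.184.0/21 (35.124.184.0 - 35.124.191.255) does not contain 35.124.59.190
  35.60.56.0/21 (35.60.56.0 - 35.60.63.255) does not contain 35.124.59.190
  35.126.0.0/17 (35.126.0.0 - 35.126.127.255) does not contain 35.124.59.190
Longest matching prefix is /14 -> interface port11.

port11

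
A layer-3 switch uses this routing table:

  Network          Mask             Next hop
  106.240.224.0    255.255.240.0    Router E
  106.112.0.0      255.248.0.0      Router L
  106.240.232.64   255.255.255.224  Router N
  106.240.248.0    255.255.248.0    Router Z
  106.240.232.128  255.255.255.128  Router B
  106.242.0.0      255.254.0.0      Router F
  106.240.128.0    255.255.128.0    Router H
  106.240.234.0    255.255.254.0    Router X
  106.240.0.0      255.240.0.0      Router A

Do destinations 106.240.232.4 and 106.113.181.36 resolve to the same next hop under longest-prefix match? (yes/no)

no

106.240.232.4: longest match 106.240.224.0/20 -> Router E
106.113.181.36: longest match 106.112.0.0/13 -> Router L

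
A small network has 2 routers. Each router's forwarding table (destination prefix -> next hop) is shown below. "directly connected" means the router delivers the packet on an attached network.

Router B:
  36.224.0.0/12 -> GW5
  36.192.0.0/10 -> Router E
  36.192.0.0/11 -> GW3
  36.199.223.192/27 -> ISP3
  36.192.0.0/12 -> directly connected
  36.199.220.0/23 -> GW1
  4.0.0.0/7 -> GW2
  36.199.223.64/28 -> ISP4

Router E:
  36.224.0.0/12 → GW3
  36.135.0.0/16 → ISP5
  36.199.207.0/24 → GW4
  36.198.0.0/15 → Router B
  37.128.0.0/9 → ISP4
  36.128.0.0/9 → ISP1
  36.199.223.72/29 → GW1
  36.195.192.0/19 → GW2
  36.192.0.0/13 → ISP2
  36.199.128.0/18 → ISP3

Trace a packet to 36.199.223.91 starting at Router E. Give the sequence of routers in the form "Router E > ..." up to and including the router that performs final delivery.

At Router E: longest match for 36.199.223.91 is 36.198.0.0/15 -> Router B
At Router B: longest match for 36.199.223.91 is 36.192.0.0/12 -> directly connected

Router E > Router B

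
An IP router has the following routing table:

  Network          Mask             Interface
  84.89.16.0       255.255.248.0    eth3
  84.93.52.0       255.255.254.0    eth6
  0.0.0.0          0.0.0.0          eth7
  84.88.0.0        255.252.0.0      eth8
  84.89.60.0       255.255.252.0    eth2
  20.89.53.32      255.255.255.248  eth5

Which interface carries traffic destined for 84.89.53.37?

eth8

Routes whose prefix contains 84.89.53.37:
  0.0.0.0/0 (default, matches everything) -> eth7
  84.88.0.0/14 (84.88.0.0 - 84.91.255.255) -> eth8
More-specific entries that do NOT match:
  20.89.53.32/29 (20.89.53.32 - 20.89.53.39) does not contain 84.89.53.37
  84.93.52.0/23 (84.93.52.0 - 84.93.53.255) does not contain 84.89.53.37
  84.89.60.0/22 (84.89.60.0 - 84.89.63.255) does not contain 84.89.53.37
  84.89.16.0/21 (84.89.16.0 - 84.89.23.255) does not contain 84.89.53.37
Longest matching prefix is /14 -> interface eth8.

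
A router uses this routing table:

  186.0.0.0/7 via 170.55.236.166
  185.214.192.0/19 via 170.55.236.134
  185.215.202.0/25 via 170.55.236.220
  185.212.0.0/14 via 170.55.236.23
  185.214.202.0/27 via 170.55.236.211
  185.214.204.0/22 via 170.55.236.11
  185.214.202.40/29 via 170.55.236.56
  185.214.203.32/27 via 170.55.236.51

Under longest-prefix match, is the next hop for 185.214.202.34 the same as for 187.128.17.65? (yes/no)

185.214.202.34: longest match 185.214.192.0/19 -> 170.55.236.134
187.128.17.65: longest match 186.0.0.0/7 -> 170.55.236.166

no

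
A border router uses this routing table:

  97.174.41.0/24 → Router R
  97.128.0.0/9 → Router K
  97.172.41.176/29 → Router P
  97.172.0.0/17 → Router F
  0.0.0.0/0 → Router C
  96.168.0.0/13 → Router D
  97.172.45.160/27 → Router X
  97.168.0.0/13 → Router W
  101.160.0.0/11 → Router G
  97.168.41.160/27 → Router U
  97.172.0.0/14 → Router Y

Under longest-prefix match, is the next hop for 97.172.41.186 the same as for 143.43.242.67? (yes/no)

97.172.41.186: longest match 97.172.0.0/17 -> Router F
143.43.242.67: longest match 0.0.0.0/0 -> Router C

no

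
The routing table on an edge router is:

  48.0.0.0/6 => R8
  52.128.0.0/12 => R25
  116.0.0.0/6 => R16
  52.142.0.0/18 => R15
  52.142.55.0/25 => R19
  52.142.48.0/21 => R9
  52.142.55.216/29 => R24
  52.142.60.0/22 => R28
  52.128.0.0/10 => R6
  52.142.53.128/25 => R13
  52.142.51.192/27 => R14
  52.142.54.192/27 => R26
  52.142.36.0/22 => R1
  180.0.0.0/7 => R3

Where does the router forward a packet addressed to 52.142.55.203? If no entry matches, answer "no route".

R9

Routes whose prefix contains 52.142.55.203:
  52.128.0.0/10 (52.128.0.0 - 52.191.255.255) -> R6
  52.128.0.0/12 (52.128.0.0 - 52.143.255.255) -> R25
  52.142.0.0/18 (52.142.0.0 - 52.142.63.255) -> R15
  52.142.48.0/21 (52.142.48.0 - 52.142.55.255) -> R9
More-specific entries that do NOT match:
  52.142.55.216/29 (52.142.55.216 - 52.142.55.223) does not contain 52.142.55.203
  52.142.51.192/27 (52.142.51.192 - 52.142.51.223) does not contain 52.142.55.203
  52.142.54.192/27 (52.142.54.192 - 52.142.54.223) does not contain 52.142.55.203
  52.142.55.0/25 (52.142.55.0 - 52.142.55.127) does not contain 52.142.55.203
  52.142.53.128/25 (52.142.53.128 - 52.142.53.255) does not contain 52.142.55.203
  52.142.60.0/22 (52.142.60.0 - 52.142.63.255) does not contain 52.142.55.203
  52.142.36.0/22 (52.142.36.0 - 52.142.39.255) does not contain 52.142.55.203
Longest matching prefix is /21 -> next hop R9.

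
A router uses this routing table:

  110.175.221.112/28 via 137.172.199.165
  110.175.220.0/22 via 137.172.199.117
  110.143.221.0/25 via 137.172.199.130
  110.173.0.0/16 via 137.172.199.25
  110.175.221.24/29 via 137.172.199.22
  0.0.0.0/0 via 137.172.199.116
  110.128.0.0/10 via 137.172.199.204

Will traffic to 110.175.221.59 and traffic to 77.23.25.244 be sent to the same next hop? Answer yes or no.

no

110.175.221.59: longest match 110.175.220.0/22 -> 137.172.199.117
77.23.25.244: longest match 0.0.0.0/0 -> 137.172.199.116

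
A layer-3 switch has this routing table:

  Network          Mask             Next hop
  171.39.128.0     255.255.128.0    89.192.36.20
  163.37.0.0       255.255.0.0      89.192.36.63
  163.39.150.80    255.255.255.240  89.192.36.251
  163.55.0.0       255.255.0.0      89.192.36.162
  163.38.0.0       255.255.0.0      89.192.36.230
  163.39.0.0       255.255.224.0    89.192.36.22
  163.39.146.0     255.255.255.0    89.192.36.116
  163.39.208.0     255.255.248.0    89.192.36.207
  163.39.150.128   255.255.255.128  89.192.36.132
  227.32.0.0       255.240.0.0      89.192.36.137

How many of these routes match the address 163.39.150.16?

0

No listed prefix contains 163.39.150.16.
Total matching entries: 0.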